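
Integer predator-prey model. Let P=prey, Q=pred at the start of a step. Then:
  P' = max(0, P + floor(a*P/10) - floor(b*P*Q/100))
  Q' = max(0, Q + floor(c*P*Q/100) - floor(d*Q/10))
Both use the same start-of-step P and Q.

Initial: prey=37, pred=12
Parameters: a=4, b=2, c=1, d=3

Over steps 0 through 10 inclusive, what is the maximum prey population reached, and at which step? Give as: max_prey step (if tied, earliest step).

Answer: 56 4

Derivation:
Step 1: prey: 37+14-8=43; pred: 12+4-3=13
Step 2: prey: 43+17-11=49; pred: 13+5-3=15
Step 3: prey: 49+19-14=54; pred: 15+7-4=18
Step 4: prey: 54+21-19=56; pred: 18+9-5=22
Step 5: prey: 56+22-24=54; pred: 22+12-6=28
Step 6: prey: 54+21-30=45; pred: 28+15-8=35
Step 7: prey: 45+18-31=32; pred: 35+15-10=40
Step 8: prey: 32+12-25=19; pred: 40+12-12=40
Step 9: prey: 19+7-15=11; pred: 40+7-12=35
Step 10: prey: 11+4-7=8; pred: 35+3-10=28
Max prey = 56 at step 4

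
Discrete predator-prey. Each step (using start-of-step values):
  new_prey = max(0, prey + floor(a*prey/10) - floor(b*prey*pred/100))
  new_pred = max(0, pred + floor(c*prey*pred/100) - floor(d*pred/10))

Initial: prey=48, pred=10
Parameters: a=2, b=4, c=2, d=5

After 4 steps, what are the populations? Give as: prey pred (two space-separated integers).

Answer: 6 13

Derivation:
Step 1: prey: 48+9-19=38; pred: 10+9-5=14
Step 2: prey: 38+7-21=24; pred: 14+10-7=17
Step 3: prey: 24+4-16=12; pred: 17+8-8=17
Step 4: prey: 12+2-8=6; pred: 17+4-8=13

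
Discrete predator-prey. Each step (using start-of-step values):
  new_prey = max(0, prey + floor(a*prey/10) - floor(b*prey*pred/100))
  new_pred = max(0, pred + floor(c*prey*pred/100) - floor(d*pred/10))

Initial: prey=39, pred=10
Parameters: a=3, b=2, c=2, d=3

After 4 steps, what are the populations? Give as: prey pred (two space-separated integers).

Step 1: prey: 39+11-7=43; pred: 10+7-3=14
Step 2: prey: 43+12-12=43; pred: 14+12-4=22
Step 3: prey: 43+12-18=37; pred: 22+18-6=34
Step 4: prey: 37+11-25=23; pred: 34+25-10=49

Answer: 23 49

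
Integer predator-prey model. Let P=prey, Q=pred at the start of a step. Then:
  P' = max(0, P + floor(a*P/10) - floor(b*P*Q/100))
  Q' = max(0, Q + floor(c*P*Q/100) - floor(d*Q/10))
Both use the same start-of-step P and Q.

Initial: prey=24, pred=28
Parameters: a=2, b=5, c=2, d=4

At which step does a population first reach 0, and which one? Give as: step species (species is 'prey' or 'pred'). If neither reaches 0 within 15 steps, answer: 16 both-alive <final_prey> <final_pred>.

Step 1: prey: 24+4-33=0; pred: 28+13-11=30
First extinction: prey at step 1

Answer: 1 prey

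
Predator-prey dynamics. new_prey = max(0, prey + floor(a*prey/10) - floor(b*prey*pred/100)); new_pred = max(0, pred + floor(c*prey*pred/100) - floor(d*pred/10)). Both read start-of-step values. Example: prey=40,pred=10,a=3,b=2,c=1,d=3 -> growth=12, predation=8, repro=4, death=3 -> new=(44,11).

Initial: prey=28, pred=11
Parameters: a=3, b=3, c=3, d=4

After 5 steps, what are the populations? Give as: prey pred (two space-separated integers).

Step 1: prey: 28+8-9=27; pred: 11+9-4=16
Step 2: prey: 27+8-12=23; pred: 16+12-6=22
Step 3: prey: 23+6-15=14; pred: 22+15-8=29
Step 4: prey: 14+4-12=6; pred: 29+12-11=30
Step 5: prey: 6+1-5=2; pred: 30+5-12=23

Answer: 2 23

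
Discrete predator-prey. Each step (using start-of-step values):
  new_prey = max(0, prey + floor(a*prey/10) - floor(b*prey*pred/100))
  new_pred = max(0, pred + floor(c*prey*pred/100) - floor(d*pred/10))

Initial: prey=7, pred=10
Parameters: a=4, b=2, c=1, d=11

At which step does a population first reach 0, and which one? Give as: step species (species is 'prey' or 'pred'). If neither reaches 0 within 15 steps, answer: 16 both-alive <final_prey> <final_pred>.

Answer: 1 pred

Derivation:
Step 1: prey: 7+2-1=8; pred: 10+0-11=0
First extinction: pred at step 1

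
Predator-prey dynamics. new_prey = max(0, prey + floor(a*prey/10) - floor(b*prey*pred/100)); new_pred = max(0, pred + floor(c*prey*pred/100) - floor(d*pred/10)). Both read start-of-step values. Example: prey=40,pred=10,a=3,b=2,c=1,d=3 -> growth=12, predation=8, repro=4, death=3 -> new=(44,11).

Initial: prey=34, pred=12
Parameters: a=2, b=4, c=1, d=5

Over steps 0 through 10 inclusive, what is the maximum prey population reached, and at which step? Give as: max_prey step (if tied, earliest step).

Answer: 37 10

Derivation:
Step 1: prey: 34+6-16=24; pred: 12+4-6=10
Step 2: prey: 24+4-9=19; pred: 10+2-5=7
Step 3: prey: 19+3-5=17; pred: 7+1-3=5
Step 4: prey: 17+3-3=17; pred: 5+0-2=3
Step 5: prey: 17+3-2=18; pred: 3+0-1=2
Step 6: prey: 18+3-1=20; pred: 2+0-1=1
Step 7: prey: 20+4-0=24; pred: 1+0-0=1
Step 8: prey: 24+4-0=28; pred: 1+0-0=1
Step 9: prey: 28+5-1=32; pred: 1+0-0=1
Step 10: prey: 32+6-1=37; pred: 1+0-0=1
Max prey = 37 at step 10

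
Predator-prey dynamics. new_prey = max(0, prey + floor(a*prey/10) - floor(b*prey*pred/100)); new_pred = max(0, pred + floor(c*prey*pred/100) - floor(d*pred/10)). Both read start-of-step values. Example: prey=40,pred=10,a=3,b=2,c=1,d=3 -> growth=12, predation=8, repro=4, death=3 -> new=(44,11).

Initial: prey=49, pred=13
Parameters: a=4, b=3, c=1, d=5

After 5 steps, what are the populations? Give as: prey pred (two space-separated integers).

Answer: 49 13

Derivation:
Step 1: prey: 49+19-19=49; pred: 13+6-6=13
Step 2: prey: 49+19-19=49; pred: 13+6-6=13
Step 3: prey: 49+19-19=49; pred: 13+6-6=13
Step 4: prey: 49+19-19=49; pred: 13+6-6=13
Step 5: prey: 49+19-19=49; pred: 13+6-6=13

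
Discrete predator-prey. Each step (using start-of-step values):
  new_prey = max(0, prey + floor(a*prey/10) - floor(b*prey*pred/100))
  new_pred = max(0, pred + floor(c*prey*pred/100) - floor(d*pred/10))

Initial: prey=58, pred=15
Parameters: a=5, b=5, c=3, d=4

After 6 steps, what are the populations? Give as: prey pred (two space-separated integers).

Step 1: prey: 58+29-43=44; pred: 15+26-6=35
Step 2: prey: 44+22-77=0; pred: 35+46-14=67
Step 3: prey: 0+0-0=0; pred: 67+0-26=41
Step 4: prey: 0+0-0=0; pred: 41+0-16=25
Step 5: prey: 0+0-0=0; pred: 25+0-10=15
Step 6: prey: 0+0-0=0; pred: 15+0-6=9

Answer: 0 9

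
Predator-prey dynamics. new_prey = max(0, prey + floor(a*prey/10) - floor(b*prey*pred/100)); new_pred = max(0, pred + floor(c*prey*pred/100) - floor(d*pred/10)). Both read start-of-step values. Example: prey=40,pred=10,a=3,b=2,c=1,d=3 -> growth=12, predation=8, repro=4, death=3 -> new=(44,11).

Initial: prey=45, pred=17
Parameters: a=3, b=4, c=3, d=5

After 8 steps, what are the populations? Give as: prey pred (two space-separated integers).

Step 1: prey: 45+13-30=28; pred: 17+22-8=31
Step 2: prey: 28+8-34=2; pred: 31+26-15=42
Step 3: prey: 2+0-3=0; pred: 42+2-21=23
Step 4: prey: 0+0-0=0; pred: 23+0-11=12
Step 5: prey: 0+0-0=0; pred: 12+0-6=6
Step 6: prey: 0+0-0=0; pred: 6+0-3=3
Step 7: prey: 0+0-0=0; pred: 3+0-1=2
Step 8: prey: 0+0-0=0; pred: 2+0-1=1

Answer: 0 1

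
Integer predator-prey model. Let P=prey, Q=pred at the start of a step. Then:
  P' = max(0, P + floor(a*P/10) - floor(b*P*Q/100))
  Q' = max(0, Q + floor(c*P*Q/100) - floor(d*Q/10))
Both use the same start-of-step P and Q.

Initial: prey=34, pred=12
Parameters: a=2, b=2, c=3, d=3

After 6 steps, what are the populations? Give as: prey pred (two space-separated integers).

Step 1: prey: 34+6-8=32; pred: 12+12-3=21
Step 2: prey: 32+6-13=25; pred: 21+20-6=35
Step 3: prey: 25+5-17=13; pred: 35+26-10=51
Step 4: prey: 13+2-13=2; pred: 51+19-15=55
Step 5: prey: 2+0-2=0; pred: 55+3-16=42
Step 6: prey: 0+0-0=0; pred: 42+0-12=30

Answer: 0 30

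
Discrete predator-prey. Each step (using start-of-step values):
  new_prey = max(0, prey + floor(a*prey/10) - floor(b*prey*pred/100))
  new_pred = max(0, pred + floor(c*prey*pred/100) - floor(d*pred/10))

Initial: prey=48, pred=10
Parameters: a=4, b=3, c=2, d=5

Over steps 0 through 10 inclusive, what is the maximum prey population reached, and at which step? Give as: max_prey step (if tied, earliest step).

Answer: 53 1

Derivation:
Step 1: prey: 48+19-14=53; pred: 10+9-5=14
Step 2: prey: 53+21-22=52; pred: 14+14-7=21
Step 3: prey: 52+20-32=40; pred: 21+21-10=32
Step 4: prey: 40+16-38=18; pred: 32+25-16=41
Step 5: prey: 18+7-22=3; pred: 41+14-20=35
Step 6: prey: 3+1-3=1; pred: 35+2-17=20
Step 7: prey: 1+0-0=1; pred: 20+0-10=10
Step 8: prey: 1+0-0=1; pred: 10+0-5=5
Step 9: prey: 1+0-0=1; pred: 5+0-2=3
Step 10: prey: 1+0-0=1; pred: 3+0-1=2
Max prey = 53 at step 1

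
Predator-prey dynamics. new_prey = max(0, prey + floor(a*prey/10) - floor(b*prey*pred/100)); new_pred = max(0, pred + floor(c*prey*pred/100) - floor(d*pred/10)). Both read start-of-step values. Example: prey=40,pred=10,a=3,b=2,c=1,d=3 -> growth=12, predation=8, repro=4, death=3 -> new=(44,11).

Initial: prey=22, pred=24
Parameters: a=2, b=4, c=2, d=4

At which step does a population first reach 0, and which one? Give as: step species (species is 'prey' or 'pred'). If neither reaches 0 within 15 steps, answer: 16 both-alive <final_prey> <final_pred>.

Step 1: prey: 22+4-21=5; pred: 24+10-9=25
Step 2: prey: 5+1-5=1; pred: 25+2-10=17
Step 3: prey: 1+0-0=1; pred: 17+0-6=11
Step 4: prey: 1+0-0=1; pred: 11+0-4=7
Step 5: prey: 1+0-0=1; pred: 7+0-2=5
Step 6: prey: 1+0-0=1; pred: 5+0-2=3
Step 7: prey: 1+0-0=1; pred: 3+0-1=2
Step 8: prey: 1+0-0=1; pred: 2+0-0=2
Steps 9-15: state stable at prey=1, pred=2 (no change)
No extinction within 15 steps

Answer: 16 both-alive 1 2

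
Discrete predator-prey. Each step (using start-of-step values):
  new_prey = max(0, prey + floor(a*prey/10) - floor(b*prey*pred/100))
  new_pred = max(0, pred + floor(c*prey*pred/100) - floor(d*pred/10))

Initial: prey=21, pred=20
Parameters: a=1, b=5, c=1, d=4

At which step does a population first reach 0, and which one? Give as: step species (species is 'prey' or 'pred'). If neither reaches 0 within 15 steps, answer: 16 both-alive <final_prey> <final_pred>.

Answer: 16 both-alive 1 2

Derivation:
Step 1: prey: 21+2-21=2; pred: 20+4-8=16
Step 2: prey: 2+0-1=1; pred: 16+0-6=10
Step 3: prey: 1+0-0=1; pred: 10+0-4=6
Step 4: prey: 1+0-0=1; pred: 6+0-2=4
Step 5: prey: 1+0-0=1; pred: 4+0-1=3
Step 6: prey: 1+0-0=1; pred: 3+0-1=2
Step 7: prey: 1+0-0=1; pred: 2+0-0=2
Steps 8-15: state stable at prey=1, pred=2 (no change)
No extinction within 15 steps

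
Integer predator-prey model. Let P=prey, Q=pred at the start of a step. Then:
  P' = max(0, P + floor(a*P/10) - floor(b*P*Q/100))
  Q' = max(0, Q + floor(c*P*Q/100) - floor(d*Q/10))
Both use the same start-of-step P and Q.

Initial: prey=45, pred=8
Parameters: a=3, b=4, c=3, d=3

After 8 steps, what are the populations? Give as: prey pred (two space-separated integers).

Answer: 0 10

Derivation:
Step 1: prey: 45+13-14=44; pred: 8+10-2=16
Step 2: prey: 44+13-28=29; pred: 16+21-4=33
Step 3: prey: 29+8-38=0; pred: 33+28-9=52
Step 4: prey: 0+0-0=0; pred: 52+0-15=37
Step 5: prey: 0+0-0=0; pred: 37+0-11=26
Step 6: prey: 0+0-0=0; pred: 26+0-7=19
Step 7: prey: 0+0-0=0; pred: 19+0-5=14
Step 8: prey: 0+0-0=0; pred: 14+0-4=10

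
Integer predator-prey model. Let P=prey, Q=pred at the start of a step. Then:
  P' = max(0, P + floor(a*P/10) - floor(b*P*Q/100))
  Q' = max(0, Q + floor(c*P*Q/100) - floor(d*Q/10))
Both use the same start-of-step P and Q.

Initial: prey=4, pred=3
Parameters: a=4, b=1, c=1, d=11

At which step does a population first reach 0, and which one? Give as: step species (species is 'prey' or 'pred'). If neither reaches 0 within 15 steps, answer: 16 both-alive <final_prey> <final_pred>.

Answer: 1 pred

Derivation:
Step 1: prey: 4+1-0=5; pred: 3+0-3=0
First extinction: pred at step 1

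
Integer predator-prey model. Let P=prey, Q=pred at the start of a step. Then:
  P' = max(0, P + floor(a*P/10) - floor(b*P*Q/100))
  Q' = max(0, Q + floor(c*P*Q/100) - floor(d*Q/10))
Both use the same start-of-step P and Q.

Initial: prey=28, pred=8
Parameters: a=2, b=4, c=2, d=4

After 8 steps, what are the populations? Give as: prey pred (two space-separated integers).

Answer: 10 4

Derivation:
Step 1: prey: 28+5-8=25; pred: 8+4-3=9
Step 2: prey: 25+5-9=21; pred: 9+4-3=10
Step 3: prey: 21+4-8=17; pred: 10+4-4=10
Step 4: prey: 17+3-6=14; pred: 10+3-4=9
Step 5: prey: 14+2-5=11; pred: 9+2-3=8
Step 6: prey: 11+2-3=10; pred: 8+1-3=6
Step 7: prey: 10+2-2=10; pred: 6+1-2=5
Step 8: prey: 10+2-2=10; pred: 5+1-2=4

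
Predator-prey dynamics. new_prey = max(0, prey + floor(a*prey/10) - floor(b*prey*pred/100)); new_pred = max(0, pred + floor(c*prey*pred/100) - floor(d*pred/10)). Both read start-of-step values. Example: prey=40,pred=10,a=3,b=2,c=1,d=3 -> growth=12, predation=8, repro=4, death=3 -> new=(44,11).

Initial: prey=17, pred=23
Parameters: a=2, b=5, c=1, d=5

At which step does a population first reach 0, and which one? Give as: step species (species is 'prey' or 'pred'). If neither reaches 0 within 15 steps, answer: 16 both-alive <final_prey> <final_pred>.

Step 1: prey: 17+3-19=1; pred: 23+3-11=15
Step 2: prey: 1+0-0=1; pred: 15+0-7=8
Step 3: prey: 1+0-0=1; pred: 8+0-4=4
Step 4: prey: 1+0-0=1; pred: 4+0-2=2
Step 5: prey: 1+0-0=1; pred: 2+0-1=1
Step 6: prey: 1+0-0=1; pred: 1+0-0=1
Steps 7-15: state stable at prey=1, pred=1 (no change)
No extinction within 15 steps

Answer: 16 both-alive 1 1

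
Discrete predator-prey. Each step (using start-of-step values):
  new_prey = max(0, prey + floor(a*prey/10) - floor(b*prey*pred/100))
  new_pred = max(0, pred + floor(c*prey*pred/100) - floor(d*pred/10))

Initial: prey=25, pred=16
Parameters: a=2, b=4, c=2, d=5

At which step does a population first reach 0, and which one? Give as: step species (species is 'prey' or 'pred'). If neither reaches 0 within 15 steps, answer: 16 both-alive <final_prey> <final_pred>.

Step 1: prey: 25+5-16=14; pred: 16+8-8=16
Step 2: prey: 14+2-8=8; pred: 16+4-8=12
Step 3: prey: 8+1-3=6; pred: 12+1-6=7
Step 4: prey: 6+1-1=6; pred: 7+0-3=4
Step 5: prey: 6+1-0=7; pred: 4+0-2=2
Step 6: prey: 7+1-0=8; pred: 2+0-1=1
Step 7: prey: 8+1-0=9; pred: 1+0-0=1
Step 8: prey: 9+1-0=10; pred: 1+0-0=1
Step 9: prey: 10+2-0=12; pred: 1+0-0=1
Step 10: prey: 12+2-0=14; pred: 1+0-0=1
Step 11: prey: 14+2-0=16; pred: 1+0-0=1
Step 12: prey: 16+3-0=19; pred: 1+0-0=1
Step 13: prey: 19+3-0=22; pred: 1+0-0=1
Step 14: prey: 22+4-0=26; pred: 1+0-0=1
Step 15: prey: 26+5-1=30; pred: 1+0-0=1
No extinction within 15 steps

Answer: 16 both-alive 30 1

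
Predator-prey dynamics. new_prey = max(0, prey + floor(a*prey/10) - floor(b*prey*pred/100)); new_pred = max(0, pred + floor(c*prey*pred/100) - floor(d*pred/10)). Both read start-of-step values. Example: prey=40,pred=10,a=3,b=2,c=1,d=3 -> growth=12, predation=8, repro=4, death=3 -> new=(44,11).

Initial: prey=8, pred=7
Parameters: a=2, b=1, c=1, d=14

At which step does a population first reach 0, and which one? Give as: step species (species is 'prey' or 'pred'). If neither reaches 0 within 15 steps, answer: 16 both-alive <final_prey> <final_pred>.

Step 1: prey: 8+1-0=9; pred: 7+0-9=0
First extinction: pred at step 1

Answer: 1 pred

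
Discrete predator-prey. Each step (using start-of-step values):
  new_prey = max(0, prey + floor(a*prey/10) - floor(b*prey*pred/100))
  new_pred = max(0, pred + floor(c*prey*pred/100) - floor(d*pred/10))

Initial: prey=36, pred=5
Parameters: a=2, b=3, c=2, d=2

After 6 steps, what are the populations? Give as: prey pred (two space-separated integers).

Step 1: prey: 36+7-5=38; pred: 5+3-1=7
Step 2: prey: 38+7-7=38; pred: 7+5-1=11
Step 3: prey: 38+7-12=33; pred: 11+8-2=17
Step 4: prey: 33+6-16=23; pred: 17+11-3=25
Step 5: prey: 23+4-17=10; pred: 25+11-5=31
Step 6: prey: 10+2-9=3; pred: 31+6-6=31

Answer: 3 31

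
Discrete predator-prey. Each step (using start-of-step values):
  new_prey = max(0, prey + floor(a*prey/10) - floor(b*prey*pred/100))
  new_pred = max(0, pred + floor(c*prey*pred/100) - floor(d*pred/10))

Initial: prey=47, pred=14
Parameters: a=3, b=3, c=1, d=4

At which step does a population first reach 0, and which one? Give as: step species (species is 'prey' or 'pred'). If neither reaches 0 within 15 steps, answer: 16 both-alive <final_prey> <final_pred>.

Answer: 16 both-alive 69 5

Derivation:
Step 1: prey: 47+14-19=42; pred: 14+6-5=15
Step 2: prey: 42+12-18=36; pred: 15+6-6=15
Step 3: prey: 36+10-16=30; pred: 15+5-6=14
Step 4: prey: 30+9-12=27; pred: 14+4-5=13
Step 5: prey: 27+8-10=25; pred: 13+3-5=11
Step 6: prey: 25+7-8=24; pred: 11+2-4=9
Step 7: prey: 24+7-6=25; pred: 9+2-3=8
Step 8: prey: 25+7-6=26; pred: 8+2-3=7
Step 9: prey: 26+7-5=28; pred: 7+1-2=6
Step 10: prey: 28+8-5=31; pred: 6+1-2=5
Step 11: prey: 31+9-4=36; pred: 5+1-2=4
Step 12: prey: 36+10-4=42; pred: 4+1-1=4
Step 13: prey: 42+12-5=49; pred: 4+1-1=4
Step 14: prey: 49+14-5=58; pred: 4+1-1=4
Step 15: prey: 58+17-6=69; pred: 4+2-1=5
No extinction within 15 steps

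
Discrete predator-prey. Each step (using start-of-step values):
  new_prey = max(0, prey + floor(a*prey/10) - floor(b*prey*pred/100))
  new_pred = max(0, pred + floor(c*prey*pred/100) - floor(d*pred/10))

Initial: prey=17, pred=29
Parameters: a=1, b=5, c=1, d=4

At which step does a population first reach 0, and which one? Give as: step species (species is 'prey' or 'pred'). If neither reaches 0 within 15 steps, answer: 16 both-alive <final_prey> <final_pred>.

Step 1: prey: 17+1-24=0; pred: 29+4-11=22
First extinction: prey at step 1

Answer: 1 prey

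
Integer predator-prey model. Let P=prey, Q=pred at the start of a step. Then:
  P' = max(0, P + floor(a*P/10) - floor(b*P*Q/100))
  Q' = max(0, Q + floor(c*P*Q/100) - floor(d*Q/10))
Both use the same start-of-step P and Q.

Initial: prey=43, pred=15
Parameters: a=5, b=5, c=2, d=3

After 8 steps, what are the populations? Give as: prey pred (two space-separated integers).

Step 1: prey: 43+21-32=32; pred: 15+12-4=23
Step 2: prey: 32+16-36=12; pred: 23+14-6=31
Step 3: prey: 12+6-18=0; pred: 31+7-9=29
Step 4: prey: 0+0-0=0; pred: 29+0-8=21
Step 5: prey: 0+0-0=0; pred: 21+0-6=15
Step 6: prey: 0+0-0=0; pred: 15+0-4=11
Step 7: prey: 0+0-0=0; pred: 11+0-3=8
Step 8: prey: 0+0-0=0; pred: 8+0-2=6

Answer: 0 6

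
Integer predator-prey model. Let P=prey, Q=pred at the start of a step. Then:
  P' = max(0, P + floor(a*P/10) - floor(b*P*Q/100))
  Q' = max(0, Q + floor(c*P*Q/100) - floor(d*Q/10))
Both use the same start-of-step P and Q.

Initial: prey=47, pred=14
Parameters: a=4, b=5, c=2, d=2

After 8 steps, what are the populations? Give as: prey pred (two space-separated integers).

Answer: 0 12

Derivation:
Step 1: prey: 47+18-32=33; pred: 14+13-2=25
Step 2: prey: 33+13-41=5; pred: 25+16-5=36
Step 3: prey: 5+2-9=0; pred: 36+3-7=32
Step 4: prey: 0+0-0=0; pred: 32+0-6=26
Step 5: prey: 0+0-0=0; pred: 26+0-5=21
Step 6: prey: 0+0-0=0; pred: 21+0-4=17
Step 7: prey: 0+0-0=0; pred: 17+0-3=14
Step 8: prey: 0+0-0=0; pred: 14+0-2=12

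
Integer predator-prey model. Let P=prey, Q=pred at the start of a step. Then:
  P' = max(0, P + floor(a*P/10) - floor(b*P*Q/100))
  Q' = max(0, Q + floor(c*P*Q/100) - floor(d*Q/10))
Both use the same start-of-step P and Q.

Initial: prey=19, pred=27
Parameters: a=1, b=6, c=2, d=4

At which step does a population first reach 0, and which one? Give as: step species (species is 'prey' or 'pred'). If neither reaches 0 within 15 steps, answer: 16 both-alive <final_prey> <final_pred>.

Answer: 1 prey

Derivation:
Step 1: prey: 19+1-30=0; pred: 27+10-10=27
First extinction: prey at step 1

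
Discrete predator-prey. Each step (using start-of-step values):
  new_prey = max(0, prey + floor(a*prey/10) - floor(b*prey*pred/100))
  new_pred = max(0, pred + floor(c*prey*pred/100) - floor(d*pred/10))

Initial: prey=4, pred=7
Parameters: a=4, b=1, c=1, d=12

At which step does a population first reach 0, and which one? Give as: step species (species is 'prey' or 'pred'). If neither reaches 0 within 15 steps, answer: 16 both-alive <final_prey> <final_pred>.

Step 1: prey: 4+1-0=5; pred: 7+0-8=0
First extinction: pred at step 1

Answer: 1 pred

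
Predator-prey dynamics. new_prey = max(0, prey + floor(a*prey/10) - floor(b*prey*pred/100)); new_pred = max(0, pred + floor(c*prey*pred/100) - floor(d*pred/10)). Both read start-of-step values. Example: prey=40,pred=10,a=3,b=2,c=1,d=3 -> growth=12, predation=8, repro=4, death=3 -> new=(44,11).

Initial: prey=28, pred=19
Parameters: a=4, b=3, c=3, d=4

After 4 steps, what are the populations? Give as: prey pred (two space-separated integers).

Answer: 1 27

Derivation:
Step 1: prey: 28+11-15=24; pred: 19+15-7=27
Step 2: prey: 24+9-19=14; pred: 27+19-10=36
Step 3: prey: 14+5-15=4; pred: 36+15-14=37
Step 4: prey: 4+1-4=1; pred: 37+4-14=27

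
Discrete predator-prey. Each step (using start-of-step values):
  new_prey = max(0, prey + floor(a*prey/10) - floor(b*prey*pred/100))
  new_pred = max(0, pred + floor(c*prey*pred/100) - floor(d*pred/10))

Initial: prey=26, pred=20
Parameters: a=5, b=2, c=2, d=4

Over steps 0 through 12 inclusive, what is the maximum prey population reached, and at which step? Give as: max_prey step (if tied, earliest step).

Step 1: prey: 26+13-10=29; pred: 20+10-8=22
Step 2: prey: 29+14-12=31; pred: 22+12-8=26
Step 3: prey: 31+15-16=30; pred: 26+16-10=32
Step 4: prey: 30+15-19=26; pred: 32+19-12=39
Step 5: prey: 26+13-20=19; pred: 39+20-15=44
Step 6: prey: 19+9-16=12; pred: 44+16-17=43
Step 7: prey: 12+6-10=8; pred: 43+10-17=36
Step 8: prey: 8+4-5=7; pred: 36+5-14=27
Step 9: prey: 7+3-3=7; pred: 27+3-10=20
Step 10: prey: 7+3-2=8; pred: 20+2-8=14
Step 11: prey: 8+4-2=10; pred: 14+2-5=11
Step 12: prey: 10+5-2=13; pred: 11+2-4=9
Max prey = 31 at step 2

Answer: 31 2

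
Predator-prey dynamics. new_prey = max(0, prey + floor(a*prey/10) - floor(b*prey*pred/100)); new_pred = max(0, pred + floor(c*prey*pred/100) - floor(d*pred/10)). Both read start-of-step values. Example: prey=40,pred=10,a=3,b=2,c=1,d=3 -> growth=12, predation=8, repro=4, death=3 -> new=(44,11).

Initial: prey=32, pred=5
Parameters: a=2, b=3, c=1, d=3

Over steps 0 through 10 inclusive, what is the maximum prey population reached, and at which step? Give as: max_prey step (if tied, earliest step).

Step 1: prey: 32+6-4=34; pred: 5+1-1=5
Step 2: prey: 34+6-5=35; pred: 5+1-1=5
Step 3: prey: 35+7-5=37; pred: 5+1-1=5
Step 4: prey: 37+7-5=39; pred: 5+1-1=5
Step 5: prey: 39+7-5=41; pred: 5+1-1=5
Step 6: prey: 41+8-6=43; pred: 5+2-1=6
Step 7: prey: 43+8-7=44; pred: 6+2-1=7
Step 8: prey: 44+8-9=43; pred: 7+3-2=8
Step 9: prey: 43+8-10=41; pred: 8+3-2=9
Step 10: prey: 41+8-11=38; pred: 9+3-2=10
Max prey = 44 at step 7

Answer: 44 7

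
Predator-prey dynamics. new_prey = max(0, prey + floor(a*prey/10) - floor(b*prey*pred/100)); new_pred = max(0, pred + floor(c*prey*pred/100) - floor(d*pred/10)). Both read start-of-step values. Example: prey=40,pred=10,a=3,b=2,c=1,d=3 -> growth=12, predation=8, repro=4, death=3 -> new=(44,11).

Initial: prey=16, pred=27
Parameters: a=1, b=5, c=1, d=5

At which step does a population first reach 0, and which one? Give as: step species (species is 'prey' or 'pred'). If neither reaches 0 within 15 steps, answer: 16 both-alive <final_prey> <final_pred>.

Step 1: prey: 16+1-21=0; pred: 27+4-13=18
First extinction: prey at step 1

Answer: 1 prey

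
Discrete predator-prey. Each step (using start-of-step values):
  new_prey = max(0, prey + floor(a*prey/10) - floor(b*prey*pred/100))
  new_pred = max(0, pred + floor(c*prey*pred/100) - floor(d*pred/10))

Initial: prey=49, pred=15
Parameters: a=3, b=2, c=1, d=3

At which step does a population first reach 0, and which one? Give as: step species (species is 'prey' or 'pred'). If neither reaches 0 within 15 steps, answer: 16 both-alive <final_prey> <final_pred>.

Step 1: prey: 49+14-14=49; pred: 15+7-4=18
Step 2: prey: 49+14-17=46; pred: 18+8-5=21
Step 3: prey: 46+13-19=40; pred: 21+9-6=24
Step 4: prey: 40+12-19=33; pred: 24+9-7=26
Step 5: prey: 33+9-17=25; pred: 26+8-7=27
Step 6: prey: 25+7-13=19; pred: 27+6-8=25
Step 7: prey: 19+5-9=15; pred: 25+4-7=22
Step 8: prey: 15+4-6=13; pred: 22+3-6=19
Step 9: prey: 13+3-4=12; pred: 19+2-5=16
Step 10: prey: 12+3-3=12; pred: 16+1-4=13
Step 11: prey: 12+3-3=12; pred: 13+1-3=11
Step 12: prey: 12+3-2=13; pred: 11+1-3=9
Step 13: prey: 13+3-2=14; pred: 9+1-2=8
Step 14: prey: 14+4-2=16; pred: 8+1-2=7
Step 15: prey: 16+4-2=18; pred: 7+1-2=6
No extinction within 15 steps

Answer: 16 both-alive 18 6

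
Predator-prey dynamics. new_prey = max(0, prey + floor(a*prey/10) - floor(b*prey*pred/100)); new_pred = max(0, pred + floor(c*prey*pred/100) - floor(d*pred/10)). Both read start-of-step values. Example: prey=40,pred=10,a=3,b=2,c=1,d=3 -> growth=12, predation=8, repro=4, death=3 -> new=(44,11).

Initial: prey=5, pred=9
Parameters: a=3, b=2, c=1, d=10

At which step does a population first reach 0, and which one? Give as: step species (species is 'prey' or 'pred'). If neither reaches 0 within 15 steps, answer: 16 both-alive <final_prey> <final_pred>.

Step 1: prey: 5+1-0=6; pred: 9+0-9=0
First extinction: pred at step 1

Answer: 1 pred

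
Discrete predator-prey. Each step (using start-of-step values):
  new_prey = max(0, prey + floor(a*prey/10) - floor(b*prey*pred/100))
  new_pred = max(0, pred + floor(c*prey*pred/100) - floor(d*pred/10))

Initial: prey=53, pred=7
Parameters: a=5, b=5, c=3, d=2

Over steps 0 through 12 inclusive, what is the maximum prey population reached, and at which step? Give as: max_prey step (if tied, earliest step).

Answer: 61 1

Derivation:
Step 1: prey: 53+26-18=61; pred: 7+11-1=17
Step 2: prey: 61+30-51=40; pred: 17+31-3=45
Step 3: prey: 40+20-90=0; pred: 45+54-9=90
Step 4: prey: 0+0-0=0; pred: 90+0-18=72
Step 5: prey: 0+0-0=0; pred: 72+0-14=58
Step 6: prey: 0+0-0=0; pred: 58+0-11=47
Step 7: prey: 0+0-0=0; pred: 47+0-9=38
Step 8: prey: 0+0-0=0; pred: 38+0-7=31
Step 9: prey: 0+0-0=0; pred: 31+0-6=25
Step 10: prey: 0+0-0=0; pred: 25+0-5=20
Step 11: prey: 0+0-0=0; pred: 20+0-4=16
Step 12: prey: 0+0-0=0; pred: 16+0-3=13
Max prey = 61 at step 1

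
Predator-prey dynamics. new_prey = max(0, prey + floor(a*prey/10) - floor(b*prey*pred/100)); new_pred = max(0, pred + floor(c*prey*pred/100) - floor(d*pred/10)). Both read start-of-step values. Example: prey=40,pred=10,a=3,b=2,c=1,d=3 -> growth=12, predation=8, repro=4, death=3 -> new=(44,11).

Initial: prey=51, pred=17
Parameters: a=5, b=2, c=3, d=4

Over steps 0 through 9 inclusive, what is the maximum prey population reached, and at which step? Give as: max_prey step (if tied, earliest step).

Step 1: prey: 51+25-17=59; pred: 17+26-6=37
Step 2: prey: 59+29-43=45; pred: 37+65-14=88
Step 3: prey: 45+22-79=0; pred: 88+118-35=171
Step 4: prey: 0+0-0=0; pred: 171+0-68=103
Step 5: prey: 0+0-0=0; pred: 103+0-41=62
Step 6: prey: 0+0-0=0; pred: 62+0-24=38
Step 7: prey: 0+0-0=0; pred: 38+0-15=23
Step 8: prey: 0+0-0=0; pred: 23+0-9=14
Step 9: prey: 0+0-0=0; pred: 14+0-5=9
Max prey = 59 at step 1

Answer: 59 1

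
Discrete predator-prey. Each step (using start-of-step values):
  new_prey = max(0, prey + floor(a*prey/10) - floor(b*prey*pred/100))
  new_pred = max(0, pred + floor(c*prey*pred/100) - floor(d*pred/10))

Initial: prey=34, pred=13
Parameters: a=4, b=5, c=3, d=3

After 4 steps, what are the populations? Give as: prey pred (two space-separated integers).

Step 1: prey: 34+13-22=25; pred: 13+13-3=23
Step 2: prey: 25+10-28=7; pred: 23+17-6=34
Step 3: prey: 7+2-11=0; pred: 34+7-10=31
Step 4: prey: 0+0-0=0; pred: 31+0-9=22

Answer: 0 22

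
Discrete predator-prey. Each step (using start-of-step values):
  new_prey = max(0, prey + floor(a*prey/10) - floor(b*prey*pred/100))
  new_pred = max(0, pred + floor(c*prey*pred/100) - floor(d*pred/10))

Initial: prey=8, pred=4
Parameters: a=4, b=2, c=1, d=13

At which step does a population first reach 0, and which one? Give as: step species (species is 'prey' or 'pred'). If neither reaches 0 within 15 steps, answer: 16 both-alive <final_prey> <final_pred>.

Step 1: prey: 8+3-0=11; pred: 4+0-5=0
First extinction: pred at step 1

Answer: 1 pred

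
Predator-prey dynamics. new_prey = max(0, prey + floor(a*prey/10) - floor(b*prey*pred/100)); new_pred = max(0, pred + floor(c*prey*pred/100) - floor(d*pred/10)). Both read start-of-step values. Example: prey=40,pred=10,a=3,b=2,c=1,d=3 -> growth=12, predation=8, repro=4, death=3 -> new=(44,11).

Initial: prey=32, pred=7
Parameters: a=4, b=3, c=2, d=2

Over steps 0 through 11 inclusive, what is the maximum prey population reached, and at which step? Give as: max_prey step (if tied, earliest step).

Step 1: prey: 32+12-6=38; pred: 7+4-1=10
Step 2: prey: 38+15-11=42; pred: 10+7-2=15
Step 3: prey: 42+16-18=40; pred: 15+12-3=24
Step 4: prey: 40+16-28=28; pred: 24+19-4=39
Step 5: prey: 28+11-32=7; pred: 39+21-7=53
Step 6: prey: 7+2-11=0; pred: 53+7-10=50
Step 7: prey: 0+0-0=0; pred: 50+0-10=40
Step 8: prey: 0+0-0=0; pred: 40+0-8=32
Step 9: prey: 0+0-0=0; pred: 32+0-6=26
Step 10: prey: 0+0-0=0; pred: 26+0-5=21
Step 11: prey: 0+0-0=0; pred: 21+0-4=17
Max prey = 42 at step 2

Answer: 42 2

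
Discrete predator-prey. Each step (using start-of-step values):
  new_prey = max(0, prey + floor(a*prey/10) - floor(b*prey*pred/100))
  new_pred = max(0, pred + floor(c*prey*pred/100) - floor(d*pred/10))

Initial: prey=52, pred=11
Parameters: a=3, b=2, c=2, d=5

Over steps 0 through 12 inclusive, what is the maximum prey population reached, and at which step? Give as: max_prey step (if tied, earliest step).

Answer: 56 1

Derivation:
Step 1: prey: 52+15-11=56; pred: 11+11-5=17
Step 2: prey: 56+16-19=53; pred: 17+19-8=28
Step 3: prey: 53+15-29=39; pred: 28+29-14=43
Step 4: prey: 39+11-33=17; pred: 43+33-21=55
Step 5: prey: 17+5-18=4; pred: 55+18-27=46
Step 6: prey: 4+1-3=2; pred: 46+3-23=26
Step 7: prey: 2+0-1=1; pred: 26+1-13=14
Step 8: prey: 1+0-0=1; pred: 14+0-7=7
Step 9: prey: 1+0-0=1; pred: 7+0-3=4
Step 10: prey: 1+0-0=1; pred: 4+0-2=2
Step 11: prey: 1+0-0=1; pred: 2+0-1=1
Step 12: prey: 1+0-0=1; pred: 1+0-0=1
Max prey = 56 at step 1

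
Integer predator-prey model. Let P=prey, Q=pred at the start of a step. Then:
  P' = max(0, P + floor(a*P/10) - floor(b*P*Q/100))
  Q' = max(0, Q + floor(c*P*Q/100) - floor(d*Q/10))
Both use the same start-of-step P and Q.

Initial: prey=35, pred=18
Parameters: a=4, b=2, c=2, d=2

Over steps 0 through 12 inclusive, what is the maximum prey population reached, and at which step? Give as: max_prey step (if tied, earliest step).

Answer: 37 1

Derivation:
Step 1: prey: 35+14-12=37; pred: 18+12-3=27
Step 2: prey: 37+14-19=32; pred: 27+19-5=41
Step 3: prey: 32+12-26=18; pred: 41+26-8=59
Step 4: prey: 18+7-21=4; pred: 59+21-11=69
Step 5: prey: 4+1-5=0; pred: 69+5-13=61
Step 6: prey: 0+0-0=0; pred: 61+0-12=49
Step 7: prey: 0+0-0=0; pred: 49+0-9=40
Step 8: prey: 0+0-0=0; pred: 40+0-8=32
Step 9: prey: 0+0-0=0; pred: 32+0-6=26
Step 10: prey: 0+0-0=0; pred: 26+0-5=21
Step 11: prey: 0+0-0=0; pred: 21+0-4=17
Step 12: prey: 0+0-0=0; pred: 17+0-3=14
Max prey = 37 at step 1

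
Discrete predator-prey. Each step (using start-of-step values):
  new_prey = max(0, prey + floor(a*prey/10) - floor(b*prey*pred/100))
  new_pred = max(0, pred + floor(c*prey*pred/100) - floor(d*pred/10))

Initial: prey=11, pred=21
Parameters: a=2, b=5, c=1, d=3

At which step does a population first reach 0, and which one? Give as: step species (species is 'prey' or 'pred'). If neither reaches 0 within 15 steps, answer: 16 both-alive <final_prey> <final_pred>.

Answer: 16 both-alive 1 3

Derivation:
Step 1: prey: 11+2-11=2; pred: 21+2-6=17
Step 2: prey: 2+0-1=1; pred: 17+0-5=12
Step 3: prey: 1+0-0=1; pred: 12+0-3=9
Step 4: prey: 1+0-0=1; pred: 9+0-2=7
Step 5: prey: 1+0-0=1; pred: 7+0-2=5
Step 6: prey: 1+0-0=1; pred: 5+0-1=4
Step 7: prey: 1+0-0=1; pred: 4+0-1=3
Step 8: prey: 1+0-0=1; pred: 3+0-0=3
Steps 9-15: state stable at prey=1, pred=3 (no change)
No extinction within 15 steps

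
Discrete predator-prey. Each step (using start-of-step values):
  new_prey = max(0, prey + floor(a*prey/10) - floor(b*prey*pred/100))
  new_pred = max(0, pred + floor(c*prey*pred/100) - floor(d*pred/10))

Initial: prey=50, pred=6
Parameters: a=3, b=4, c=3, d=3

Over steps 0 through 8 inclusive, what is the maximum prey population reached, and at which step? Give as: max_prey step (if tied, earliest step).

Step 1: prey: 50+15-12=53; pred: 6+9-1=14
Step 2: prey: 53+15-29=39; pred: 14+22-4=32
Step 3: prey: 39+11-49=1; pred: 32+37-9=60
Step 4: prey: 1+0-2=0; pred: 60+1-18=43
Step 5: prey: 0+0-0=0; pred: 43+0-12=31
Step 6: prey: 0+0-0=0; pred: 31+0-9=22
Step 7: prey: 0+0-0=0; pred: 22+0-6=16
Step 8: prey: 0+0-0=0; pred: 16+0-4=12
Max prey = 53 at step 1

Answer: 53 1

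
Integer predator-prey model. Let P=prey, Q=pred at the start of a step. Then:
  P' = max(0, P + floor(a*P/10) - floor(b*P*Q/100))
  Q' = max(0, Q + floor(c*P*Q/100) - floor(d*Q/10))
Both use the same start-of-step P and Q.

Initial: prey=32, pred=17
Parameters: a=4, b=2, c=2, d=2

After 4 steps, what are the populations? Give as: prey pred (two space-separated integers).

Answer: 8 62

Derivation:
Step 1: prey: 32+12-10=34; pred: 17+10-3=24
Step 2: prey: 34+13-16=31; pred: 24+16-4=36
Step 3: prey: 31+12-22=21; pred: 36+22-7=51
Step 4: prey: 21+8-21=8; pred: 51+21-10=62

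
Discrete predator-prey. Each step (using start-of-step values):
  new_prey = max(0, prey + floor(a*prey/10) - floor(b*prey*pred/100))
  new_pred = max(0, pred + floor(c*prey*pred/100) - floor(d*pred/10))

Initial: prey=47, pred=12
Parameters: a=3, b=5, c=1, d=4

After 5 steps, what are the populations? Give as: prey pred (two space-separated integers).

Answer: 11 5

Derivation:
Step 1: prey: 47+14-28=33; pred: 12+5-4=13
Step 2: prey: 33+9-21=21; pred: 13+4-5=12
Step 3: prey: 21+6-12=15; pred: 12+2-4=10
Step 4: prey: 15+4-7=12; pred: 10+1-4=7
Step 5: prey: 12+3-4=11; pred: 7+0-2=5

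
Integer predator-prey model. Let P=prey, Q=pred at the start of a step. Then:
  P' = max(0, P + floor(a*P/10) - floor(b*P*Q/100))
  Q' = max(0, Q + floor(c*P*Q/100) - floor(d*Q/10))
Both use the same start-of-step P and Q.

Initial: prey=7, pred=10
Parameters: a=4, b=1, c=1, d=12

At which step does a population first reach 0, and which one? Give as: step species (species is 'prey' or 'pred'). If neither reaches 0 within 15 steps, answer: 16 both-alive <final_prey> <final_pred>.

Answer: 1 pred

Derivation:
Step 1: prey: 7+2-0=9; pred: 10+0-12=0
First extinction: pred at step 1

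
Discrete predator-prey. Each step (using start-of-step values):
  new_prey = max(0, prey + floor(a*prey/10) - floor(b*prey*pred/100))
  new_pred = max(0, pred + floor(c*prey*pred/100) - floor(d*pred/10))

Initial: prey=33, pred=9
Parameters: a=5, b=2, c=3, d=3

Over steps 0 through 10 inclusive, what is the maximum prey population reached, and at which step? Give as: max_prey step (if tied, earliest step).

Step 1: prey: 33+16-5=44; pred: 9+8-2=15
Step 2: prey: 44+22-13=53; pred: 15+19-4=30
Step 3: prey: 53+26-31=48; pred: 30+47-9=68
Step 4: prey: 48+24-65=7; pred: 68+97-20=145
Step 5: prey: 7+3-20=0; pred: 145+30-43=132
Step 6: prey: 0+0-0=0; pred: 132+0-39=93
Step 7: prey: 0+0-0=0; pred: 93+0-27=66
Step 8: prey: 0+0-0=0; pred: 66+0-19=47
Step 9: prey: 0+0-0=0; pred: 47+0-14=33
Step 10: prey: 0+0-0=0; pred: 33+0-9=24
Max prey = 53 at step 2

Answer: 53 2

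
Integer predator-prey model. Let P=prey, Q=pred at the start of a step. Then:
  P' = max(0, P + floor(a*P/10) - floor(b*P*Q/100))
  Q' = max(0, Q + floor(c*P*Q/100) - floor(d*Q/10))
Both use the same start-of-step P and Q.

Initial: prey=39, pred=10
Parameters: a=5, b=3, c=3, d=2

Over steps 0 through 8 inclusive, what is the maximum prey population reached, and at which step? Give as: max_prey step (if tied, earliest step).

Answer: 47 1

Derivation:
Step 1: prey: 39+19-11=47; pred: 10+11-2=19
Step 2: prey: 47+23-26=44; pred: 19+26-3=42
Step 3: prey: 44+22-55=11; pred: 42+55-8=89
Step 4: prey: 11+5-29=0; pred: 89+29-17=101
Step 5: prey: 0+0-0=0; pred: 101+0-20=81
Step 6: prey: 0+0-0=0; pred: 81+0-16=65
Step 7: prey: 0+0-0=0; pred: 65+0-13=52
Step 8: prey: 0+0-0=0; pred: 52+0-10=42
Max prey = 47 at step 1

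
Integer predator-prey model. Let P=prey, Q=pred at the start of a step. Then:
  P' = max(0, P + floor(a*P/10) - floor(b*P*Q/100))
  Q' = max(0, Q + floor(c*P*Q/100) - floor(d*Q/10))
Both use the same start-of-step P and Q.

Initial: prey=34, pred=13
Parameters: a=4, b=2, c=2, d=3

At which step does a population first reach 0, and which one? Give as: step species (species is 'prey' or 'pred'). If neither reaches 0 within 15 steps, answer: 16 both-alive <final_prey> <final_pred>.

Answer: 7 prey

Derivation:
Step 1: prey: 34+13-8=39; pred: 13+8-3=18
Step 2: prey: 39+15-14=40; pred: 18+14-5=27
Step 3: prey: 40+16-21=35; pred: 27+21-8=40
Step 4: prey: 35+14-28=21; pred: 40+28-12=56
Step 5: prey: 21+8-23=6; pred: 56+23-16=63
Step 6: prey: 6+2-7=1; pred: 63+7-18=52
Step 7: prey: 1+0-1=0; pred: 52+1-15=38
First extinction: prey at step 7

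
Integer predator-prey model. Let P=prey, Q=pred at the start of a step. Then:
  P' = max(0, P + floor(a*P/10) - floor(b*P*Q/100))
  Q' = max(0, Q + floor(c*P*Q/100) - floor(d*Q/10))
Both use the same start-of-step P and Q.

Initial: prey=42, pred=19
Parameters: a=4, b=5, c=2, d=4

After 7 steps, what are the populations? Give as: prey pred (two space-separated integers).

Step 1: prey: 42+16-39=19; pred: 19+15-7=27
Step 2: prey: 19+7-25=1; pred: 27+10-10=27
Step 3: prey: 1+0-1=0; pred: 27+0-10=17
Step 4: prey: 0+0-0=0; pred: 17+0-6=11
Step 5: prey: 0+0-0=0; pred: 11+0-4=7
Step 6: prey: 0+0-0=0; pred: 7+0-2=5
Step 7: prey: 0+0-0=0; pred: 5+0-2=3

Answer: 0 3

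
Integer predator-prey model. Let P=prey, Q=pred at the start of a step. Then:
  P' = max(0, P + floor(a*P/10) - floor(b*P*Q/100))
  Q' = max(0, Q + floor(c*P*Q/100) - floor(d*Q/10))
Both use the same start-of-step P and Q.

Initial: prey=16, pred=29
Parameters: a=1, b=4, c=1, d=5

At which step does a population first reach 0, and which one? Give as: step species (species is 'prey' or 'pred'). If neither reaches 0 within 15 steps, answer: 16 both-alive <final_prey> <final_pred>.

Step 1: prey: 16+1-18=0; pred: 29+4-14=19
First extinction: prey at step 1

Answer: 1 prey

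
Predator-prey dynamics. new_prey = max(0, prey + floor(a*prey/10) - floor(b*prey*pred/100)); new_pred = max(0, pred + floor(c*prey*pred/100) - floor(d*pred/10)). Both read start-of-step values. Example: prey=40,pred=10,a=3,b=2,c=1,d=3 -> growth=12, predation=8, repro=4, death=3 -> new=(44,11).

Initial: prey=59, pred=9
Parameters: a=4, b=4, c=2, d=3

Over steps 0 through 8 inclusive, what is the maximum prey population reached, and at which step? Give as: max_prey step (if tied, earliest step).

Answer: 61 1

Derivation:
Step 1: prey: 59+23-21=61; pred: 9+10-2=17
Step 2: prey: 61+24-41=44; pred: 17+20-5=32
Step 3: prey: 44+17-56=5; pred: 32+28-9=51
Step 4: prey: 5+2-10=0; pred: 51+5-15=41
Step 5: prey: 0+0-0=0; pred: 41+0-12=29
Step 6: prey: 0+0-0=0; pred: 29+0-8=21
Step 7: prey: 0+0-0=0; pred: 21+0-6=15
Step 8: prey: 0+0-0=0; pred: 15+0-4=11
Max prey = 61 at step 1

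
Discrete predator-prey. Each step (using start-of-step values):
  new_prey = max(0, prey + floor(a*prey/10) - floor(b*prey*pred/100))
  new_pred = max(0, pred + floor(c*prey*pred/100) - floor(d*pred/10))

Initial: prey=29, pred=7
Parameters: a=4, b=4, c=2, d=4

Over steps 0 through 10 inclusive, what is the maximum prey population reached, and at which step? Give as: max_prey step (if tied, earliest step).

Step 1: prey: 29+11-8=32; pred: 7+4-2=9
Step 2: prey: 32+12-11=33; pred: 9+5-3=11
Step 3: prey: 33+13-14=32; pred: 11+7-4=14
Step 4: prey: 32+12-17=27; pred: 14+8-5=17
Step 5: prey: 27+10-18=19; pred: 17+9-6=20
Step 6: prey: 19+7-15=11; pred: 20+7-8=19
Step 7: prey: 11+4-8=7; pred: 19+4-7=16
Step 8: prey: 7+2-4=5; pred: 16+2-6=12
Step 9: prey: 5+2-2=5; pred: 12+1-4=9
Step 10: prey: 5+2-1=6; pred: 9+0-3=6
Max prey = 33 at step 2

Answer: 33 2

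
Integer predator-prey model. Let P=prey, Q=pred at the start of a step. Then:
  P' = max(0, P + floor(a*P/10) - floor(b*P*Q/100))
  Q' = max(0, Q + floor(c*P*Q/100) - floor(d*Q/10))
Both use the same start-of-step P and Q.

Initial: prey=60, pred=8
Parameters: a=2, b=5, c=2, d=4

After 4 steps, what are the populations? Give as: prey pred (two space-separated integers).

Answer: 0 15

Derivation:
Step 1: prey: 60+12-24=48; pred: 8+9-3=14
Step 2: prey: 48+9-33=24; pred: 14+13-5=22
Step 3: prey: 24+4-26=2; pred: 22+10-8=24
Step 4: prey: 2+0-2=0; pred: 24+0-9=15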